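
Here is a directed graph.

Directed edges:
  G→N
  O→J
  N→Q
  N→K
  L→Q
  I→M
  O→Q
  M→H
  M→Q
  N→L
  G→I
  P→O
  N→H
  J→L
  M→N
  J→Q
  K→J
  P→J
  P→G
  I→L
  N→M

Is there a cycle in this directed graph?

Yes

DFS with white/gray/black marking, starting from H:
H gray
H black
G gray
  I gray
    M gray
      N gray
        Q gray
        Q black
        L gray
          L→Q: Q black — skip
        L black
        N→H: H black — skip
        K gray
          J gray
            J→L: L black — skip
            J→Q: Q black — skip
          J black
        K black
        N→M: M is gray → back edge
Back edge found, so a cycle exists: M → N → M.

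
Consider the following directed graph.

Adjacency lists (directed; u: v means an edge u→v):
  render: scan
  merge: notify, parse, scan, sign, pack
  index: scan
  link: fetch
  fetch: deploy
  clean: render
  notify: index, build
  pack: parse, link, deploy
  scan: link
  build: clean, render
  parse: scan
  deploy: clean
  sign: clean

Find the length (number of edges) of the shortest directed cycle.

For each vertex v, BFS finds the shortest path from v back to v.
The shortest such closed walk is link → fetch → deploy → clean → render → scan → link, length 6.

6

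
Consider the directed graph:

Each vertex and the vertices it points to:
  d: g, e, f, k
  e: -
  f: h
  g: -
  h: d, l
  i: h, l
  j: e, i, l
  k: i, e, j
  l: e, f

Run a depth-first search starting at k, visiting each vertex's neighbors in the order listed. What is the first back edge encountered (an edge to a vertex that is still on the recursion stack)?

f->h

DFS from k (visiting each vertex's neighbors in the order listed); mark gray on enter, black on exit:
k gray
  i gray
    h gray
      d gray
        g gray
        g black
        e gray
        e black
        f gray
          f→h: h is gray → back edge
First back edge: f → h.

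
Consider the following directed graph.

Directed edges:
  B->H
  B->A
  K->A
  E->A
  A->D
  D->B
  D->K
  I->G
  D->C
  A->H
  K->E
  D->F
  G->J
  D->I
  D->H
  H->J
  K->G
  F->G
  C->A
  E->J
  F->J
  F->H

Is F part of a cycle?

No

F lies on a cycle iff there is a path from F back to itself.
Exploring from F, it never reaches itself; equivalently, its strongly connected component is a singleton.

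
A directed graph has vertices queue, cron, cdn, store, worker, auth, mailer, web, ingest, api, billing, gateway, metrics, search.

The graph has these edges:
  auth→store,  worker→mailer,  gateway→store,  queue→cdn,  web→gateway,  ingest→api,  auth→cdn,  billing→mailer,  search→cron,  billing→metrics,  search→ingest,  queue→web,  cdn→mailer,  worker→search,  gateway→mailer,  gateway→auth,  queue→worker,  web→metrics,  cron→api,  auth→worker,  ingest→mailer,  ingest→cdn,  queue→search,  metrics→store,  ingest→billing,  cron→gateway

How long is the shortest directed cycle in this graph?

For each vertex v, BFS finds the shortest path from v back to v.
The shortest such closed walk is search → cron → gateway → auth → worker → search, length 5.

5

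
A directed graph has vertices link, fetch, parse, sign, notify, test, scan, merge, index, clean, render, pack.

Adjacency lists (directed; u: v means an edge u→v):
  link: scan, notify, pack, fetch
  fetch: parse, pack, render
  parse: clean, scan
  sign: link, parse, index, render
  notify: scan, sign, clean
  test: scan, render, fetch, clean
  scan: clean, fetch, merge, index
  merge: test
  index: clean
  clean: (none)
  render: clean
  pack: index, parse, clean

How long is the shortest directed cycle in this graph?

For each vertex v, BFS finds the shortest path from v back to v.
The shortest such closed walk is link → notify → sign → link, length 3.

3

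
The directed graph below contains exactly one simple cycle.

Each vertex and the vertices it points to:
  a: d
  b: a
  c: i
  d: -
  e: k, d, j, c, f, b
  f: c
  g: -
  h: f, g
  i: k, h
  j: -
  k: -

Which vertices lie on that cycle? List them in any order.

DFS with gray/black marking from c:
c gray
  i gray
    k gray
    k black
    h gray
      f gray
        f→c: c is gray → back edge
Back edge closes the cycle c → i → h → f → c; its vertices are {c, f, h, i}.

c, f, h, i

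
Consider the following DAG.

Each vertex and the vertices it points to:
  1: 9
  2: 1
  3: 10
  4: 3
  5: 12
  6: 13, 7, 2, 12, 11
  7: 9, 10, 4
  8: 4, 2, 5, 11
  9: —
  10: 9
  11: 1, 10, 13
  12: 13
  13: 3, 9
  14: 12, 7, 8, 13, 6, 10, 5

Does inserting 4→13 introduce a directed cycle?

No

Adding 4→13 creates a cycle iff 13 can already reach 4.
Explore from 13: no path reaches 4. The graph stays acyclic.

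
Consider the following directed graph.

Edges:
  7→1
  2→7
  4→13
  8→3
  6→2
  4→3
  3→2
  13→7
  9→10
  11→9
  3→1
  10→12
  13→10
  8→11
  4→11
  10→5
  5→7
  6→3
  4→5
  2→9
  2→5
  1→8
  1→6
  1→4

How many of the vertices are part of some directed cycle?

12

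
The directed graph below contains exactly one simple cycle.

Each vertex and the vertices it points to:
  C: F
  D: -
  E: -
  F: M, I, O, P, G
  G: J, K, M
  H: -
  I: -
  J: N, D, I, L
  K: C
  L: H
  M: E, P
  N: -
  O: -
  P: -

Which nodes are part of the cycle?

DFS with gray/black marking from F:
F gray
  M gray
    E gray
    E black
    P gray
    P black
  M black
  I gray
  I black
  O gray
  O black
  F→P: P black — skip
  G gray
    J gray
      N gray
      N black
      D gray
      D black
      J→I: I black — skip
      L gray
        H gray
        H black
      L black
    J black
    K gray
      C gray
        C→F: F is gray → back edge
Back edge closes the cycle F → G → K → C → F; its vertices are {C, F, G, K}.

C, F, G, K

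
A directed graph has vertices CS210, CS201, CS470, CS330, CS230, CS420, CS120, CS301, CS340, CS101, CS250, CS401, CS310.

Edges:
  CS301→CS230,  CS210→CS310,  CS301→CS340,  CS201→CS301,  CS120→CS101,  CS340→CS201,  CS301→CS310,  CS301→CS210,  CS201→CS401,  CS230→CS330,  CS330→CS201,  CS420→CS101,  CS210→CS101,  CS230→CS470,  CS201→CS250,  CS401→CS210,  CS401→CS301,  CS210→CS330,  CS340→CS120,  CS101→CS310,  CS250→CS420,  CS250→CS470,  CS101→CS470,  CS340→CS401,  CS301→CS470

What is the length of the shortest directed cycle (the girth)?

3

For each vertex v, BFS finds the shortest path from v back to v.
The shortest such closed walk is CS201 → CS301 → CS340 → CS201, length 3.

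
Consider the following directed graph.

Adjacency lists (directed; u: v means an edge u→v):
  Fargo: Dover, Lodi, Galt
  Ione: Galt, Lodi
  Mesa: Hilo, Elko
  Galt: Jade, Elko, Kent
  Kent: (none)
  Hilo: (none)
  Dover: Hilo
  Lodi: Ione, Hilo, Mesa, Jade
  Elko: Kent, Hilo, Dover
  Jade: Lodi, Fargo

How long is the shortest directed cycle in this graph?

2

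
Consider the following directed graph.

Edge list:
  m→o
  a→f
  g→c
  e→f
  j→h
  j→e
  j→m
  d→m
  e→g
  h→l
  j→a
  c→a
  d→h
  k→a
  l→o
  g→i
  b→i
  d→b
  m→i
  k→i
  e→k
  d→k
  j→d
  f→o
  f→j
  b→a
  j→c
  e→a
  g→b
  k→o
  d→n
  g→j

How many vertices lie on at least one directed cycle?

9

A vertex is on a directed cycle iff it belongs to a strongly connected component of size ≥ 2 (or has a self-loop).
The vertices on cycles are {a, b, c, d, e, f, g, j, k} — 9 in total.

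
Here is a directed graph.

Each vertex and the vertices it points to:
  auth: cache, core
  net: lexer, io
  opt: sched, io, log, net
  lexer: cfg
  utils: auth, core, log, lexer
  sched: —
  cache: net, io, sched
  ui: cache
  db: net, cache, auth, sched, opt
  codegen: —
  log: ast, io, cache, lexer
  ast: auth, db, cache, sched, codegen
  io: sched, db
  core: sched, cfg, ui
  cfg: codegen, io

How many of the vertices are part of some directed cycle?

12

A vertex is on a directed cycle iff it belongs to a strongly connected component of size ≥ 2 (or has a self-loop).
The vertices on cycles are {db, io, ui, ast, cfg, log, net, opt, auth, core, cache, lexer} — 12 in total.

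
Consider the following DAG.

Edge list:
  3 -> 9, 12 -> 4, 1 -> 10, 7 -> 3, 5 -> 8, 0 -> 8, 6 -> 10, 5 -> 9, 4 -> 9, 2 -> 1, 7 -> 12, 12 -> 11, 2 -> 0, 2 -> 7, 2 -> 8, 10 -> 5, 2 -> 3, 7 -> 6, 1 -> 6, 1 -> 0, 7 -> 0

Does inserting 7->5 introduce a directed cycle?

No

Adding 7→5 creates a cycle iff 5 can already reach 7.
Explore from 5: no path reaches 7. The graph stays acyclic.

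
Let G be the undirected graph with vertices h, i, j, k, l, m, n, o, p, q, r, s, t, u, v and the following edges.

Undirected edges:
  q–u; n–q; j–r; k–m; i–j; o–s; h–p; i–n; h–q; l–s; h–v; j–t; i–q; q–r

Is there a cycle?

Yes

DFS, tracking each vertex's parent; an edge to a visited non-parent vertex closes a cycle.
Start from o:
visit o (parent –)
  visit s (parent o)
    visit l (parent s)
      l–s: parent, skip
    s–o: parent, skip
visit h (parent –)
  visit v (parent h)
    v–h: parent, skip
  visit p (parent h)
    p–h: parent, skip
  visit q (parent h)
    visit r (parent q)
      r–q: parent, skip
      visit j (parent r)
        visit i (parent j)
          visit n (parent i)
            n–q: q visited and ≠ parent → cycle
Cycle: q – r – j – i – n – q.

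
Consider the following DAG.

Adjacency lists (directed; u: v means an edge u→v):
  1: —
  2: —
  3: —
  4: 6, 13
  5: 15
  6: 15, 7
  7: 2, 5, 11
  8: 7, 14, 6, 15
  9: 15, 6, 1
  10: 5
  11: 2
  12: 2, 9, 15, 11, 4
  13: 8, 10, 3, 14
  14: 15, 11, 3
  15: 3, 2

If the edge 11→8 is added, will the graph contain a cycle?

Yes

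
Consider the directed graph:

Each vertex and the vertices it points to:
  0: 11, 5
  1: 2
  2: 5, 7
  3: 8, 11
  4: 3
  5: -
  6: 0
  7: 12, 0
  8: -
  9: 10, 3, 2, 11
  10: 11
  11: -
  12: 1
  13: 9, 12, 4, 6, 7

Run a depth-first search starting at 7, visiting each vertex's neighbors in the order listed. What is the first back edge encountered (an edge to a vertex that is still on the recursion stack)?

2→7

DFS from 7 (visiting each vertex's neighbors in the order listed); mark gray on enter, black on exit:
7 gray
  12 gray
    1 gray
      2 gray
        5 gray
        5 black
        2→7: 7 is gray → back edge
First back edge: 2 → 7.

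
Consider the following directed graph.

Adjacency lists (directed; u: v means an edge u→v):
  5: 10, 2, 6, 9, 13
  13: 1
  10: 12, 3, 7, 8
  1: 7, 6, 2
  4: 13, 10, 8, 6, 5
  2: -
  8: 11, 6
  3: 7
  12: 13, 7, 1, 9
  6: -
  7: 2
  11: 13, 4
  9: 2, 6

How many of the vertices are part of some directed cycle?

A vertex is on a directed cycle iff it belongs to a strongly connected component of size ≥ 2 (or has a self-loop).
The vertices on cycles are {4, 5, 8, 10, 11} — 5 in total.

5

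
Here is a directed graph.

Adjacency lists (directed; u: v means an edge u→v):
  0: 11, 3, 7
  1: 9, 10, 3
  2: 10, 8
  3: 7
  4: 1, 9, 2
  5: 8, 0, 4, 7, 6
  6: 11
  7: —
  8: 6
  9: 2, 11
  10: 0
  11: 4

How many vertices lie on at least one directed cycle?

A vertex is on a directed cycle iff it belongs to a strongly connected component of size ≥ 2 (or has a self-loop).
The vertices on cycles are {0, 1, 2, 4, 6, 8, 9, 10, 11} — 9 in total.

9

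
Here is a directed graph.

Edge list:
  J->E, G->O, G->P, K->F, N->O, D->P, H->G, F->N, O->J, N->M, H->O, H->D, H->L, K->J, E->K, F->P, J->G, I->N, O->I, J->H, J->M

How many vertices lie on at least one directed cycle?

9

A vertex is on a directed cycle iff it belongs to a strongly connected component of size ≥ 2 (or has a self-loop).
The vertices on cycles are {E, F, G, H, I, J, K, N, O} — 9 in total.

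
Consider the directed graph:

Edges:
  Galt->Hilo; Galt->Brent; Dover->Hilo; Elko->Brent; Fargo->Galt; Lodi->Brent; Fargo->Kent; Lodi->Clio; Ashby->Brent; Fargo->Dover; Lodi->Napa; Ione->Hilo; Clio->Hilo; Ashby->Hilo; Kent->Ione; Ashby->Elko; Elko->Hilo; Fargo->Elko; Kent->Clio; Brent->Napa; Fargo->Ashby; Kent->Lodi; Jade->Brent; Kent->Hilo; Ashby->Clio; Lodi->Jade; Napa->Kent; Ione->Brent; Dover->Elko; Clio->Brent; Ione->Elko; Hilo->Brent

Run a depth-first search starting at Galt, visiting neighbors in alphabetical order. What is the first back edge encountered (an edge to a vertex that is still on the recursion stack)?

DFS from Galt (visiting neighbors in alphabetical order); mark gray on enter, black on exit:
Galt gray
  Brent gray
    Napa gray
      Kent gray
        Clio gray
          Clio→Brent: Brent is gray → back edge
First back edge: Clio → Brent.

Clio→Brent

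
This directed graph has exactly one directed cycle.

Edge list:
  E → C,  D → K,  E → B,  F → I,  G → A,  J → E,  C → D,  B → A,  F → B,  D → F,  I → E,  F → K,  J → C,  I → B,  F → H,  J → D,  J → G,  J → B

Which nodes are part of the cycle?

DFS with gray/black marking from D:
D gray
  K gray
  K black
  F gray
    I gray
      B gray
        A gray
        A black
      B black
      E gray
        E→B: B black — skip
        C gray
          C→D: D is gray → back edge
Back edge closes the cycle D → F → I → E → C → D; its vertices are {C, D, E, F, I}.

C, D, E, F, I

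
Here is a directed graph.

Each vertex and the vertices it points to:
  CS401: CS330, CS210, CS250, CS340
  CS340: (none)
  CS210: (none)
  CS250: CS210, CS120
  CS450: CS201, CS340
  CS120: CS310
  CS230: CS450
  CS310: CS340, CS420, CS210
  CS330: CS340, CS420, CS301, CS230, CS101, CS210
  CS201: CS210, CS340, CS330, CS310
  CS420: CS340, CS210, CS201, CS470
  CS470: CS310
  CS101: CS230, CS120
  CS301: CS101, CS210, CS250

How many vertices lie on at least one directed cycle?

A vertex is on a directed cycle iff it belongs to a strongly connected component of size ≥ 2 (or has a self-loop).
The vertices on cycles are {CS101, CS120, CS201, CS230, CS250, CS301, CS310, CS330, CS420, CS450, CS470} — 11 in total.

11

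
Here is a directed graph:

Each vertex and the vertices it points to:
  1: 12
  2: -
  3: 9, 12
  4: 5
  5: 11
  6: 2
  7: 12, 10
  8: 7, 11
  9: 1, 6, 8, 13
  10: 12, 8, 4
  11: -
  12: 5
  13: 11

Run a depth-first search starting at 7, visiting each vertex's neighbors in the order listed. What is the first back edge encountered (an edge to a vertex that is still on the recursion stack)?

8→7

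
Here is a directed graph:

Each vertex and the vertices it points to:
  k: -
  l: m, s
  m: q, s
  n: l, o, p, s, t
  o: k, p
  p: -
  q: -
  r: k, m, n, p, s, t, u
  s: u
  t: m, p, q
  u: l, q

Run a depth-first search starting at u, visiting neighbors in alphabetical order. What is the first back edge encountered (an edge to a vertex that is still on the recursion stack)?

DFS from u (visiting neighbors in alphabetical order); mark gray on enter, black on exit:
u gray
  l gray
    m gray
      q gray
      q black
      s gray
        s→u: u is gray → back edge
First back edge: s → u.

s->u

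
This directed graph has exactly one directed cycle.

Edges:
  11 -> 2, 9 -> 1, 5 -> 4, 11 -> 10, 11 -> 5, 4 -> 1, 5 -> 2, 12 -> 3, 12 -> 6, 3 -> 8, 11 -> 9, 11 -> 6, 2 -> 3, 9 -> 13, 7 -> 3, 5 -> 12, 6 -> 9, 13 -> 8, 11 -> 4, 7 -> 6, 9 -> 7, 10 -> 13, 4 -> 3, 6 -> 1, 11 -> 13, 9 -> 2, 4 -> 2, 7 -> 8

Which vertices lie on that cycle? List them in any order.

DFS with gray/black marking from 9:
9 gray
  1 gray
  1 black
  2 gray
    3 gray
      8 gray
      8 black
    3 black
  2 black
  7 gray
    7→8: 8 black — skip
    7→3: 3 black — skip
    6 gray
      6→9: 9 is gray → back edge
Back edge closes the cycle 9 → 7 → 6 → 9; its vertices are {6, 7, 9}.

6, 7, 9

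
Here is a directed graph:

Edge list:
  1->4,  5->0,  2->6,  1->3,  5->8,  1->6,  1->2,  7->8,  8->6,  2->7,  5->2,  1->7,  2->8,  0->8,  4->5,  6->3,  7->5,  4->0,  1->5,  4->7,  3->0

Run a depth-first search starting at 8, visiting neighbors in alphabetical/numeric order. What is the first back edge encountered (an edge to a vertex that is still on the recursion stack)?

DFS from 8 (visiting neighbors in alphabetical/numeric order); mark gray on enter, black on exit:
8 gray
  6 gray
    3 gray
      0 gray
        0→8: 8 is gray → back edge
First back edge: 0 → 8.

0→8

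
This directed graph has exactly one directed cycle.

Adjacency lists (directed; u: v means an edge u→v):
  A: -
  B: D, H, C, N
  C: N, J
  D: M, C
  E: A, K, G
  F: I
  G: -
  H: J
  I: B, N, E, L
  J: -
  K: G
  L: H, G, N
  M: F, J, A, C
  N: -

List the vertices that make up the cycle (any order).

B, D, F, I, M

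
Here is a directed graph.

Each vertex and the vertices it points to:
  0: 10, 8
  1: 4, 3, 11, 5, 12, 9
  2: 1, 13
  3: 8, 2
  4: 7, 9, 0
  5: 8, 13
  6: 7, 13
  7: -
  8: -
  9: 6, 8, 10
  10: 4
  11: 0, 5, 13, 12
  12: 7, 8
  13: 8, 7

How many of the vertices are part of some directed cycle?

7

A vertex is on a directed cycle iff it belongs to a strongly connected component of size ≥ 2 (or has a self-loop).
The vertices on cycles are {0, 1, 2, 3, 4, 9, 10} — 7 in total.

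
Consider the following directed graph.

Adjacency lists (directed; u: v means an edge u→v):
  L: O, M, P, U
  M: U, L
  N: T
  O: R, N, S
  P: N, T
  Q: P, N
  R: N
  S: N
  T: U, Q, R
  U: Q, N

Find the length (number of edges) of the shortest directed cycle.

2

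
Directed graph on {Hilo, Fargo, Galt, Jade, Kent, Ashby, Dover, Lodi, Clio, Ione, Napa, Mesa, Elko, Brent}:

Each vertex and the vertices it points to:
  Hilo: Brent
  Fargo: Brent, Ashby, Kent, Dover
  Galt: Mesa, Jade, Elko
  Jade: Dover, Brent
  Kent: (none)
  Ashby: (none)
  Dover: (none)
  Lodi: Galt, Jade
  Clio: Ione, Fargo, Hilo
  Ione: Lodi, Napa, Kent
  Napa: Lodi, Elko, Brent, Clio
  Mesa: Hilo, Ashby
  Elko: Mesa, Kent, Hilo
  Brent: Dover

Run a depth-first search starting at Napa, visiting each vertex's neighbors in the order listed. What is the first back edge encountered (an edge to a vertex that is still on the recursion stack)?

Ione→Napa

DFS from Napa (visiting each vertex's neighbors in the order listed); mark gray on enter, black on exit:
Napa gray
  Lodi gray
    Galt gray
      Mesa gray
        Hilo gray
          Brent gray
            Dover gray
            Dover black
          Brent black
        Hilo black
        Ashby gray
        Ashby black
      Mesa black
      Jade gray
        Jade→Dover: Dover black — skip
        Jade→Brent: Brent black — skip
      Jade black
      Elko gray
        Elko→Mesa: Mesa black — skip
        Kent gray
        Kent black
        Elko→Hilo: Hilo black — skip
      Elko black
    Galt black
    Lodi→Jade: Jade black — skip
  Lodi black
  Napa→Elko: Elko black — skip
  Napa→Brent: Brent black — skip
  Clio gray
    Ione gray
      Ione→Lodi: Lodi black — skip
      Ione→Napa: Napa is gray → back edge
First back edge: Ione → Napa.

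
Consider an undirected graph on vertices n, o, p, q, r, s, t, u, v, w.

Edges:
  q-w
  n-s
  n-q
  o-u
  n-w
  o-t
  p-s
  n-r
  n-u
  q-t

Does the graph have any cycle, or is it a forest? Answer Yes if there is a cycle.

Yes

DFS, tracking each vertex's parent; an edge to a visited non-parent vertex closes a cycle.
Start from w:
visit w (parent –)
  visit q (parent w)
    visit n (parent q)
      n–q: parent, skip
      visit u (parent n)
        visit o (parent u)
          o–u: parent, skip
          visit t (parent o)
            t–o: parent, skip
            t–q: q visited and ≠ parent → cycle
Cycle: q – n – u – o – t – q.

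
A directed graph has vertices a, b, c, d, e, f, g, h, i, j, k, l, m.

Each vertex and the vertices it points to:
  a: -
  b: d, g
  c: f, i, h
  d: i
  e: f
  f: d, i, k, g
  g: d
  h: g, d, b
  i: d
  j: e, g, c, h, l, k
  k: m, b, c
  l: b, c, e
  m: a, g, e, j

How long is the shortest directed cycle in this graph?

2

For each vertex v, BFS finds the shortest path from v back to v.
The shortest such closed walk is i → d → i, length 2.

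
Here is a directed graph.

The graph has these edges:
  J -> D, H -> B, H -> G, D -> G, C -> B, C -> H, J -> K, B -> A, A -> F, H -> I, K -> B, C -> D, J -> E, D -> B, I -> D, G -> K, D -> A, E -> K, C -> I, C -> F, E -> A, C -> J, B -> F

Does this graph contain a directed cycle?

No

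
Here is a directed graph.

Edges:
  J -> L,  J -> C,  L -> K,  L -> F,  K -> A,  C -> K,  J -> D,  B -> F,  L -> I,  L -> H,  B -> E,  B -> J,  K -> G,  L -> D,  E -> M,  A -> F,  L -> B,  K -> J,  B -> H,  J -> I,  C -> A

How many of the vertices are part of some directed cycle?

5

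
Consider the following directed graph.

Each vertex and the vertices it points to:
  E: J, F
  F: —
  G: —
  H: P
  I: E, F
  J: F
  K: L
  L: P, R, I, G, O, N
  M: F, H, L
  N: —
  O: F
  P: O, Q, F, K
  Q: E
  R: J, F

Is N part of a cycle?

N lies on a cycle iff there is a path from N back to itself.
Exploring from N, it never reaches itself; equivalently, its strongly connected component is a singleton.

No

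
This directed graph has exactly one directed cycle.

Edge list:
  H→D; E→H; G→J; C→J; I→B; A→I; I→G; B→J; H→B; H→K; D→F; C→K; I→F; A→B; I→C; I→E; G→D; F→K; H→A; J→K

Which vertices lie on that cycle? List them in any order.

DFS with gray/black marking from I:
I gray
  B gray
    J gray
      K gray
      K black
    J black
  B black
  G gray
    G→J: J black — skip
    D gray
      F gray
        F→K: K black — skip
      F black
    D black
  G black
  C gray
    C→J: J black — skip
    C→K: K black — skip
  C black
  I→F: F black — skip
  E gray
    H gray
      H→B: B black — skip
      H→K: K black — skip
      H→D: D black — skip
      A gray
        A→I: I is gray → back edge
Back edge closes the cycle I → E → H → A → I; its vertices are {A, E, H, I}.

A, E, H, I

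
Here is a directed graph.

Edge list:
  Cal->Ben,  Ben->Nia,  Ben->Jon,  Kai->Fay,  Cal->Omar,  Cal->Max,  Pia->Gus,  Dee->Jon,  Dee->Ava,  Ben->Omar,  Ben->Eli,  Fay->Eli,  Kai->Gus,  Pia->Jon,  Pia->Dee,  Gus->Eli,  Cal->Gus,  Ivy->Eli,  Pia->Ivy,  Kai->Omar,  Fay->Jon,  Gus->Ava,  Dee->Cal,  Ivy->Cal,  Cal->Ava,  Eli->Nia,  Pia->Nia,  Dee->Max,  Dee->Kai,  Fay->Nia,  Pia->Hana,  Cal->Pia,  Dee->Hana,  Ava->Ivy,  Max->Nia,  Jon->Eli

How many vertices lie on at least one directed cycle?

A vertex is on a directed cycle iff it belongs to a strongly connected component of size ≥ 2 (or has a self-loop).
The vertices on cycles are {Ava, Cal, Dee, Gus, Ivy, Kai, Pia} — 7 in total.

7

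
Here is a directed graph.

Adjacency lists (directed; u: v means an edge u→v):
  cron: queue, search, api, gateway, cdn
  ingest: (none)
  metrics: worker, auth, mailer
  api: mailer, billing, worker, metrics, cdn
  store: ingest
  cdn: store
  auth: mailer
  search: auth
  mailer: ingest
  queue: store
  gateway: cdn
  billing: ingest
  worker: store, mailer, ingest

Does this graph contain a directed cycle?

DFS with white/gray/black marking, starting from cron:
cron gray
  queue gray
    store gray
      ingest gray
      ingest black
    store black
  queue black
  search gray
    auth gray
      mailer gray
        mailer→ingest: ingest black — skip
      mailer black
    auth black
  search black
  api gray
    api→mailer: mailer black — skip
    billing gray
      billing→ingest: ingest black — skip
    billing black
    worker gray
      worker→store: store black — skip
      worker→mailer: mailer black — skip
      worker→ingest: ingest black — skip
    worker black
    metrics gray
      metrics→worker: worker black — skip
      metrics→auth: auth black — skip
      metrics→mailer: mailer black — skip
    metrics black
    cdn gray
      cdn→store: store black — skip
    cdn black
  api black
  gateway gray
    gateway→cdn: cdn black — skip
  gateway black
  cron→cdn: cdn black — skip
cron black
Every edge goes to a white or black vertex — no back edge, so the graph is acyclic.

No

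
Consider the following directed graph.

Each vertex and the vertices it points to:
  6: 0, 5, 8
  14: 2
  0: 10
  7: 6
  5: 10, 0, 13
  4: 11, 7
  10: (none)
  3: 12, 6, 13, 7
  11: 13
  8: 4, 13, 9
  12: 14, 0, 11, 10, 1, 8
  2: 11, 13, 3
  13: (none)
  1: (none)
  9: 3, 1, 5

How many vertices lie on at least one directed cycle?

9

A vertex is on a directed cycle iff it belongs to a strongly connected component of size ≥ 2 (or has a self-loop).
The vertices on cycles are {2, 3, 4, 6, 7, 8, 9, 12, 14} — 9 in total.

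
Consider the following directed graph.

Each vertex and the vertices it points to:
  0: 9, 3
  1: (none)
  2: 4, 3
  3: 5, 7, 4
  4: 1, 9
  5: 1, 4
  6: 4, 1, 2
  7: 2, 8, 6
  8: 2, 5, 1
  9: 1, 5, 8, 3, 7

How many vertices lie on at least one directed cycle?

A vertex is on a directed cycle iff it belongs to a strongly connected component of size ≥ 2 (or has a self-loop).
The vertices on cycles are {2, 3, 4, 5, 6, 7, 8, 9} — 8 in total.

8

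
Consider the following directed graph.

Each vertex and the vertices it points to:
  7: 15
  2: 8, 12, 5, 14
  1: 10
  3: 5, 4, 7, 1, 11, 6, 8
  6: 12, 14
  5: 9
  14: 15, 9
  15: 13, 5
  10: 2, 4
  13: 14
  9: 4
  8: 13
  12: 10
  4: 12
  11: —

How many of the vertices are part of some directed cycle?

A vertex is on a directed cycle iff it belongs to a strongly connected component of size ≥ 2 (or has a self-loop).
The vertices on cycles are {2, 4, 5, 8, 9, 10, 12, 13, 14, 15} — 10 in total.

10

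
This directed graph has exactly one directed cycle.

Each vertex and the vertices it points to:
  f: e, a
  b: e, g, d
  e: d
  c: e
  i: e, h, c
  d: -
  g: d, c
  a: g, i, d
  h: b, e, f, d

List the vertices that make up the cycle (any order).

a, f, h, i

DFS with gray/black marking from h:
h gray
  b gray
    e gray
      d gray
      d black
    e black
    g gray
      g→d: d black — skip
      c gray
        c→e: e black — skip
      c black
    g black
    b→d: d black — skip
  b black
  h→e: e black — skip
  f gray
    f→e: e black — skip
    a gray
      a→g: g black — skip
      i gray
        i→e: e black — skip
        i→h: h is gray → back edge
Back edge closes the cycle h → f → a → i → h; its vertices are {a, f, h, i}.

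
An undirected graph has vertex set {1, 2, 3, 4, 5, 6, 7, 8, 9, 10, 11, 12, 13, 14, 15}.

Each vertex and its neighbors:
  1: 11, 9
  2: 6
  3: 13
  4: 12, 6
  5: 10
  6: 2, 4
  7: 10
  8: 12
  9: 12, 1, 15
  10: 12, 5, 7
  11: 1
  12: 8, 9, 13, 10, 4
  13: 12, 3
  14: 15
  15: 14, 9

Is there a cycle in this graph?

DFS, tracking each vertex's parent; an edge to a visited non-parent vertex closes a cycle.
Start from 10:
visit 10 (parent –)
  visit 12 (parent 10)
    visit 8 (parent 12)
      8–12: parent, skip
    visit 9 (parent 12)
      9–12: parent, skip
      visit 1 (parent 9)
        visit 11 (parent 1)
          11–1: parent, skip
        1–9: parent, skip
      visit 15 (parent 9)
        visit 14 (parent 15)
          14–15: parent, skip
        15–9: parent, skip
    visit 13 (parent 12)
      13–12: parent, skip
      visit 3 (parent 13)
        3–13: parent, skip
    12–10: parent, skip
    visit 4 (parent 12)
      4–12: parent, skip
      visit 6 (parent 4)
        visit 2 (parent 6)
          2–6: parent, skip
        6–4: parent, skip
  visit 5 (parent 10)
    5–10: parent, skip
  visit 7 (parent 10)
    7–10: parent, skip
No non-parent visited neighbor found — the graph is a forest.

No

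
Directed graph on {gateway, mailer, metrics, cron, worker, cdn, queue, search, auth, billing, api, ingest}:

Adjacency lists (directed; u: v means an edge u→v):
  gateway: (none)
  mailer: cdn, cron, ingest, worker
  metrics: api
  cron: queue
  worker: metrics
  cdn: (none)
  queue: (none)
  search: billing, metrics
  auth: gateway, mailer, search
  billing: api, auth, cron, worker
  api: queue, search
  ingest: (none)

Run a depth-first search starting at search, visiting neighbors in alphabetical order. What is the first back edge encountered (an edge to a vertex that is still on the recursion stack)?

api→search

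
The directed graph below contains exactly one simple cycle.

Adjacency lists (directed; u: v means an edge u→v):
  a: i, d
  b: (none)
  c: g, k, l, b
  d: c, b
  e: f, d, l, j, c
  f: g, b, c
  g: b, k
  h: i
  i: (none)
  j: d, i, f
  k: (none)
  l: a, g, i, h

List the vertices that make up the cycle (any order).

a, c, d, l

DFS with gray/black marking from l:
l gray
  a gray
    i gray
    i black
    d gray
      c gray
        g gray
          b gray
          b black
          k gray
          k black
        g black
        c→k: k black — skip
        c→l: l is gray → back edge
Back edge closes the cycle l → a → d → c → l; its vertices are {a, c, d, l}.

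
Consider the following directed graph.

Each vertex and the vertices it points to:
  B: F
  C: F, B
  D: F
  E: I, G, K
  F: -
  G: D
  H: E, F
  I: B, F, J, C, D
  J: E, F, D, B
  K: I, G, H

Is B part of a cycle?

No

B lies on a cycle iff there is a path from B back to itself.
Exploring from B, it never reaches itself; equivalently, its strongly connected component is a singleton.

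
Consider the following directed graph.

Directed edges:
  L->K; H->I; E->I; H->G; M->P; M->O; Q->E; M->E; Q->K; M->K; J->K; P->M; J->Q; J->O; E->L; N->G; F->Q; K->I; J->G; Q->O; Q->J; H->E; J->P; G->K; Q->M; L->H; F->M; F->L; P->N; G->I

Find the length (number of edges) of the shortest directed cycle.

2

For each vertex v, BFS finds the shortest path from v back to v.
The shortest such closed walk is Q → J → Q, length 2.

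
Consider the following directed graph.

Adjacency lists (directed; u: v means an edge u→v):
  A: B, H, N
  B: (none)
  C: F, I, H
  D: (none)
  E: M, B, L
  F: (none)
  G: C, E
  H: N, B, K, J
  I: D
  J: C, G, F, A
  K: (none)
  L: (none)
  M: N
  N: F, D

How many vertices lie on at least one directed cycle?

A vertex is on a directed cycle iff it belongs to a strongly connected component of size ≥ 2 (or has a self-loop).
The vertices on cycles are {A, C, G, H, J} — 5 in total.

5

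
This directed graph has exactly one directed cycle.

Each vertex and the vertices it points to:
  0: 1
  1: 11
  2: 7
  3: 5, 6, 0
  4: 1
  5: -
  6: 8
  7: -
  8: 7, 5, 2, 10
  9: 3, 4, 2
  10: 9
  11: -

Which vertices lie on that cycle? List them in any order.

3, 6, 8, 9, 10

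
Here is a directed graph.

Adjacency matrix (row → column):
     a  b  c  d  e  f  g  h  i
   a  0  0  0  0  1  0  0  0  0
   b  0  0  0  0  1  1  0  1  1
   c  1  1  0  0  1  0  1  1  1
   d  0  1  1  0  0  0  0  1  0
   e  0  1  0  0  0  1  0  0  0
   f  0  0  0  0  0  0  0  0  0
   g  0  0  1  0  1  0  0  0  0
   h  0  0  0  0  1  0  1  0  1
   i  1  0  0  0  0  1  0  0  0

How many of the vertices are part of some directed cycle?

7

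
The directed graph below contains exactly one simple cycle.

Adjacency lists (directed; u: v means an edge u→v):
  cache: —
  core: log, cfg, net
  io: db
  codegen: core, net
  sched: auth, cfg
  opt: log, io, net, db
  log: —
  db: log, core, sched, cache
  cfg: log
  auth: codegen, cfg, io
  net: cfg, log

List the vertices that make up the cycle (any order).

DFS with gray/black marking from io:
io gray
  db gray
    log gray
    log black
    core gray
      core→log: log black — skip
      cfg gray
        cfg→log: log black — skip
      cfg black
      net gray
        net→cfg: cfg black — skip
        net→log: log black — skip
      net black
    core black
    sched gray
      auth gray
        codegen gray
          codegen→core: core black — skip
          codegen→net: net black — skip
        codegen black
        auth→cfg: cfg black — skip
        auth→io: io is gray → back edge
Back edge closes the cycle io → db → sched → auth → io; its vertices are {db, io, auth, sched}.

db, io, auth, sched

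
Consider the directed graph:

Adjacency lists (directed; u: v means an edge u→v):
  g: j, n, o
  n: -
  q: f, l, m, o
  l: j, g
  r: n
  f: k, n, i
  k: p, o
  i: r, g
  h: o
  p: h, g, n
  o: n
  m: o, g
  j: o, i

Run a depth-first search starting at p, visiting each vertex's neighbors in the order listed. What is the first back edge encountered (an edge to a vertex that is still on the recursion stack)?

DFS from p (visiting each vertex's neighbors in the order listed); mark gray on enter, black on exit:
p gray
  h gray
    o gray
      n gray
      n black
    o black
  h black
  g gray
    j gray
      j→o: o black — skip
      i gray
        r gray
          r→n: n black — skip
        r black
        i→g: g is gray → back edge
First back edge: i → g.

i->g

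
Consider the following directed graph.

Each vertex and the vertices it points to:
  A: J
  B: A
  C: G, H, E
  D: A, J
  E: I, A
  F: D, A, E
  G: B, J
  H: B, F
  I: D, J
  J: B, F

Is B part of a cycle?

Yes

B is on a cycle iff B can reach itself via ≥1 edge.
B → A → J → B — yes.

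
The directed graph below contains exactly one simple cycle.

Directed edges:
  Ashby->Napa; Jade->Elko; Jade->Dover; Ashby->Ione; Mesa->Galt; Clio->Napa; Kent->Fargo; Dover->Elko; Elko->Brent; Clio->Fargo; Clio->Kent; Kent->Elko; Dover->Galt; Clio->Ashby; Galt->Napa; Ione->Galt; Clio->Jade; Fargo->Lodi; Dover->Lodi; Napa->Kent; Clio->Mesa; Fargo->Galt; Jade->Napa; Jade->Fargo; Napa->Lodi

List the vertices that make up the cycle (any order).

Galt, Kent, Napa, Fargo

DFS with gray/black marking from Kent:
Kent gray
  Fargo gray
    Lodi gray
    Lodi black
    Galt gray
      Napa gray
        Napa→Lodi: Lodi black — skip
        Napa→Kent: Kent is gray → back edge
Back edge closes the cycle Kent → Fargo → Galt → Napa → Kent; its vertices are {Galt, Kent, Napa, Fargo}.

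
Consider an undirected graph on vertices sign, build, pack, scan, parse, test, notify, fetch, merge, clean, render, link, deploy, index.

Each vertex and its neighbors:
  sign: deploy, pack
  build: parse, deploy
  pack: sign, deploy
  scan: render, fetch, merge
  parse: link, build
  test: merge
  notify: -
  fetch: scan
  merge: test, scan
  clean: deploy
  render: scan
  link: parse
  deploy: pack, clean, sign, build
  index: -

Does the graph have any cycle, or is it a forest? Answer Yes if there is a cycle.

Yes

DFS, tracking each vertex's parent; an edge to a visited non-parent vertex closes a cycle.
Start from index:
visit index (parent –)
visit sign (parent –)
  visit deploy (parent sign)
    visit pack (parent deploy)
      pack–sign: sign visited and ≠ parent → cycle
Cycle: sign – deploy – pack – sign.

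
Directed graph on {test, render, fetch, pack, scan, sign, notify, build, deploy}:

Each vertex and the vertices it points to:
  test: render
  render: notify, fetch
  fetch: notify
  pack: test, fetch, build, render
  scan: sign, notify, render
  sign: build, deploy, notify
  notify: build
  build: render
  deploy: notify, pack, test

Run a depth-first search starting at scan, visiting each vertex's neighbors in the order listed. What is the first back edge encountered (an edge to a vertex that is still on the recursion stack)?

notify→build

DFS from scan (visiting each vertex's neighbors in the order listed); mark gray on enter, black on exit:
scan gray
  sign gray
    build gray
      render gray
        notify gray
          notify→build: build is gray → back edge
First back edge: notify → build.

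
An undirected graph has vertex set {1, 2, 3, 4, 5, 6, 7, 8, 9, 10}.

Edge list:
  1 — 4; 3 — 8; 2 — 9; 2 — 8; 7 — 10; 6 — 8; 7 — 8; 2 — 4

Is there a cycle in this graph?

DFS, tracking each vertex's parent; an edge to a visited non-parent vertex closes a cycle.
Start from 5:
visit 5 (parent –)
visit 1 (parent –)
  visit 4 (parent 1)
    4–1: parent, skip
    visit 2 (parent 4)
      visit 9 (parent 2)
        9–2: parent, skip
      visit 8 (parent 2)
        visit 7 (parent 8)
          7–8: parent, skip
          visit 10 (parent 7)
            10–7: parent, skip
        8–2: parent, skip
        visit 3 (parent 8)
          3–8: parent, skip
        visit 6 (parent 8)
          6–8: parent, skip
      2–4: parent, skip
No non-parent visited neighbor found — the graph is a forest.

No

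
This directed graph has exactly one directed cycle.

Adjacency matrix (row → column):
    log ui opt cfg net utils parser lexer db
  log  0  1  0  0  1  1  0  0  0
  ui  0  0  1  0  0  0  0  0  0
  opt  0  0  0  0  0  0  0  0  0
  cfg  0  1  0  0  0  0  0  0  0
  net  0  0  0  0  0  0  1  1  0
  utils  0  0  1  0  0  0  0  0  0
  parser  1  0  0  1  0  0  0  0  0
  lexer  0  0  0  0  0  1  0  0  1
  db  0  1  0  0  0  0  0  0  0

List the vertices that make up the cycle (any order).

DFS with gray/black marking from net:
net gray
  lexer gray
    db gray
      ui gray
        opt gray
        opt black
      ui black
    db black
    utils gray
      utils→opt: opt black — skip
    utils black
  lexer black
  parser gray
    cfg gray
      cfg→ui: ui black — skip
    cfg black
    log gray
      log→ui: ui black — skip
      log→utils: utils black — skip
      log→net: net is gray → back edge
Back edge closes the cycle net → parser → log → net; its vertices are {log, net, parser}.

log, net, parser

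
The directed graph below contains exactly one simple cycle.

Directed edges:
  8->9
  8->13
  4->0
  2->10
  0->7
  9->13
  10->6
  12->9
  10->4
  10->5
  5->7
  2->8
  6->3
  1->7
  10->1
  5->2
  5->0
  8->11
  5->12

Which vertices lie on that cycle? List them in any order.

DFS with gray/black marking from 10:
10 gray
  6 gray
    3 gray
    3 black
  6 black
  5 gray
    2 gray
      8 gray
        9 gray
          13 gray
          13 black
        9 black
        11 gray
        11 black
        8→13: 13 black — skip
      8 black
      2→10: 10 is gray → back edge
Back edge closes the cycle 10 → 5 → 2 → 10; its vertices are {2, 5, 10}.

2, 5, 10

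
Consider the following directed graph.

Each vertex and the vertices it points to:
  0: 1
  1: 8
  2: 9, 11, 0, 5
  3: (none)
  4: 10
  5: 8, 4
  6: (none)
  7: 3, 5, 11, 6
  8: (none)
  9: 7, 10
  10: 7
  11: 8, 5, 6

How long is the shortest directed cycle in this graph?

4

For each vertex v, BFS finds the shortest path from v back to v.
The shortest such closed walk is 7 → 5 → 4 → 10 → 7, length 4.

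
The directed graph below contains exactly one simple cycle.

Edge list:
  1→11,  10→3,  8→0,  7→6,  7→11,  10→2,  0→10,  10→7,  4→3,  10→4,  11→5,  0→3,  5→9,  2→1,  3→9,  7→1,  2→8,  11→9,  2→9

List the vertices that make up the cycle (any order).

0, 2, 8, 10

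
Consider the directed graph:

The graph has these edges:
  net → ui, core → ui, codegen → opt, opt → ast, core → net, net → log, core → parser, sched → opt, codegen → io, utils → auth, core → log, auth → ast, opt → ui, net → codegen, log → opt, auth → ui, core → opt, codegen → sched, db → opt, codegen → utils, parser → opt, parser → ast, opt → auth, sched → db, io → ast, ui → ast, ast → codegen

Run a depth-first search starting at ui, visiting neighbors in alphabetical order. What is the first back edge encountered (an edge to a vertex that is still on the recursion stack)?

DFS from ui (visiting neighbors in alphabetical order); mark gray on enter, black on exit:
ui gray
  ast gray
    codegen gray
      io gray
        io→ast: ast is gray → back edge
First back edge: io → ast.

io->ast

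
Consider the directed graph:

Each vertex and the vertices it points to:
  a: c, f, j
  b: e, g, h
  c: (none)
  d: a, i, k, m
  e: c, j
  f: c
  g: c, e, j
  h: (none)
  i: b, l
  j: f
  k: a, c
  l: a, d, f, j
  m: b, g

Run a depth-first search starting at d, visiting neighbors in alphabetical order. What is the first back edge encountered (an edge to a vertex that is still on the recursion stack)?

DFS from d (visiting neighbors in alphabetical order); mark gray on enter, black on exit:
d gray
  a gray
    c gray
    c black
    f gray
      f→c: c black — skip
    f black
    j gray
      j→f: f black — skip
    j black
  a black
  i gray
    b gray
      e gray
        e→c: c black — skip
        e→j: j black — skip
      e black
      g gray
        g→c: c black — skip
        g→e: e black — skip
        g→j: j black — skip
      g black
      h gray
      h black
    b black
    l gray
      l→a: a black — skip
      l→d: d is gray → back edge
First back edge: l → d.

l->d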